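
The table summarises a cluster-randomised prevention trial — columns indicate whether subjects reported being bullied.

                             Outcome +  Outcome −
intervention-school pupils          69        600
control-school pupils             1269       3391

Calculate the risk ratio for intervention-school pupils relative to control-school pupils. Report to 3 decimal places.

0.379

risk, intervention-school pupils = 69/669 = 0.1031
risk, control-school pupils = 1269/4660 = 0.2723
RR = 0.1031 / 0.2723 = 0.379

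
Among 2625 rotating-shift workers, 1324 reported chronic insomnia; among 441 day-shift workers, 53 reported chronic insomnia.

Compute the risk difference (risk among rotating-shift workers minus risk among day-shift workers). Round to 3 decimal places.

risk, rotating-shift workers = 1324/2625 = 0.5044
risk, day-shift workers = 53/441 = 0.1202
risk difference = 0.5044 − 0.1202 = 0.384

RD = 0.384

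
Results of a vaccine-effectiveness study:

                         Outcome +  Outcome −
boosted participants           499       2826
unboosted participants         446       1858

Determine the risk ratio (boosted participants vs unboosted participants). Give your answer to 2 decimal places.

risk, boosted participants = 499/3325 = 0.1501
risk, unboosted participants = 446/2304 = 0.1936
RR = 0.1501 / 0.1936 = 0.78

RR = 0.78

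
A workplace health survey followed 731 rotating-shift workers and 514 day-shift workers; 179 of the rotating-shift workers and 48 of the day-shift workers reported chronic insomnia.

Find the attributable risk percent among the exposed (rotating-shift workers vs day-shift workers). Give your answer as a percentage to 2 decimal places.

risk, rotating-shift workers = 179/731 = 0.2449
risk, day-shift workers = 48/514 = 0.0934
AR% = (0.2449 − 0.0934) / 0.2449 = 0.6186 → 61.86%

61.86%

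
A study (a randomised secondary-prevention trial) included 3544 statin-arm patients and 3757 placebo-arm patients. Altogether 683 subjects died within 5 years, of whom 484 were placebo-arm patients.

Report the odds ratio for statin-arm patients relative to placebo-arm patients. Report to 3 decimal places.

statin-arm patients with the outcome: 683 − 484 = 199
statin-arm patients without the outcome: 3544 − 199 = 3345
placebo-arm patients without the outcome: 3757 − 484 = 3273
OR = (199 × 3273) / (3345 × 484) = 651327/1618980 ≈ 0.402

0.402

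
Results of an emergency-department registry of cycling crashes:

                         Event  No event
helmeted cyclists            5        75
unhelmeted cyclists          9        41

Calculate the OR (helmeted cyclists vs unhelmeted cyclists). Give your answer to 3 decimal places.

OR = (5 × 41) / (75 × 9) = 205/675 ≈ 0.304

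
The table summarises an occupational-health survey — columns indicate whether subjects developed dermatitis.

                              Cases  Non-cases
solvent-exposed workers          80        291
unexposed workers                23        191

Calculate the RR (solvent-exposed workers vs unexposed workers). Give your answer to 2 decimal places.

2.01

risk, solvent-exposed workers = 80/371 = 0.2156
risk, unexposed workers = 23/214 = 0.1075
RR = 0.2156 / 0.1075 = 2.01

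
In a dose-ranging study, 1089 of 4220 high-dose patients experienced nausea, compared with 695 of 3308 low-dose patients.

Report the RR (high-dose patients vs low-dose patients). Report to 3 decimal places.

RR ≈ 1.228

risk, high-dose patients = 1089/4220 = 0.2581
risk, low-dose patients = 695/3308 = 0.2101
RR = 0.2581 / 0.2101 = 1.228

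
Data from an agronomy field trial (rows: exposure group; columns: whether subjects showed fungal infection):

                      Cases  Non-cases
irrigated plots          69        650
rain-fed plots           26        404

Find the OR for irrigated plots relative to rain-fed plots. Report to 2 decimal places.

odds, irrigated plots = 69/650 = 0.1062
odds, rain-fed plots = 26/404 = 0.0644
OR = 0.1062 / 0.0644 = 1.65

OR = 1.65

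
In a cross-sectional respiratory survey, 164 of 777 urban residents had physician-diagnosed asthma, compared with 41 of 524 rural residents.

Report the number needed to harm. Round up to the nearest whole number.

NNH = 8

risk, urban residents = 164/777 = 0.211068
risk, rural residents = 41/524 = 0.078244
absolute risk difference = 0.132824
1 / 0.132824 = 7.529 → round up → 8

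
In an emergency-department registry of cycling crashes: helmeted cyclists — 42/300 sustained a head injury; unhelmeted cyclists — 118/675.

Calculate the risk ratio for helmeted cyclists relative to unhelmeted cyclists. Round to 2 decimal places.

risk, helmeted cyclists = 42/300 = 0.1400
risk, unhelmeted cyclists = 118/675 = 0.1748
RR = 0.1400 / 0.1748 = 0.80

RR: 0.80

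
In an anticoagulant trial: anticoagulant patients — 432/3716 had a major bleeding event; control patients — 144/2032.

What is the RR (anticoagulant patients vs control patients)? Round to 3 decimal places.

risk, anticoagulant patients = 432/3716 = 0.1163
risk, control patients = 144/2032 = 0.0709
RR = 0.1163 / 0.0709 = 1.640

RR ≈ 1.640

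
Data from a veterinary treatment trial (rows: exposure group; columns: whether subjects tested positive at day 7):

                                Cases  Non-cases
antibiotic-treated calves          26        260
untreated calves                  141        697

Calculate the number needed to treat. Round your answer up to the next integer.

risk, antibiotic-treated calves = 26/286 = 0.090909
risk, untreated calves = 141/838 = 0.168258
absolute risk difference = 0.077349
1 / 0.077349 = 12.928 → round up → 13

NNT = 13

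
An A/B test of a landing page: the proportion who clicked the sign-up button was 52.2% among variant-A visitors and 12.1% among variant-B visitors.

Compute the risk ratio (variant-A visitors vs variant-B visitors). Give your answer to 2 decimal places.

RR = 0.5220 / 0.1210 = 4.31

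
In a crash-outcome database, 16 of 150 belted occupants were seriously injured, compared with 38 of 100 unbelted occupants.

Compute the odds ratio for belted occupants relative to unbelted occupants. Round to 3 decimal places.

0.195

odds, belted occupants = 16/134 = 0.1194
odds, unbelted occupants = 38/62 = 0.6129
OR = 0.1194 / 0.6129 = 0.195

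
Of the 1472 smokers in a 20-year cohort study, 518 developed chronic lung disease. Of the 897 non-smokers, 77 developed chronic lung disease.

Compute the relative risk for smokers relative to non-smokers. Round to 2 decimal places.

risk, smokers = 518/1472 = 0.3519
risk, non-smokers = 77/897 = 0.0858
RR = 0.3519 / 0.0858 = 4.10

4.10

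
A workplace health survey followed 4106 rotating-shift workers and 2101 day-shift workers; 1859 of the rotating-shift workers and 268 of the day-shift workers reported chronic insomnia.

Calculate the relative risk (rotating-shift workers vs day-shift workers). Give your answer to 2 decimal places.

risk, rotating-shift workers = 1859/4106 = 0.4528
risk, day-shift workers = 268/2101 = 0.1276
RR = 0.4528 / 0.1276 = 3.55

3.55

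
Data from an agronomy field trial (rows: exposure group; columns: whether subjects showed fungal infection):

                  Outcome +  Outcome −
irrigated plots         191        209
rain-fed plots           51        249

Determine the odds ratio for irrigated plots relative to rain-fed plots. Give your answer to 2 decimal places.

OR = (191 × 249) / (209 × 51) = 47559/10659 ≈ 4.46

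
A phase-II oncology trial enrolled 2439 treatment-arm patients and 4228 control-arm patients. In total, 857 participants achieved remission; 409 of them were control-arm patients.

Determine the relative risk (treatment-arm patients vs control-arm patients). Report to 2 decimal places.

RR: 1.90

treatment-arm patients with the outcome: 857 − 409 = 448
treatment-arm patients without the outcome: 2439 − 448 = 1991
control-arm patients without the outcome: 4228 − 409 = 3819
risk, treatment-arm patients = 448/2439 = 0.1837
risk, control-arm patients = 409/4228 = 0.0967
RR = 0.1837 / 0.0967 = 1.90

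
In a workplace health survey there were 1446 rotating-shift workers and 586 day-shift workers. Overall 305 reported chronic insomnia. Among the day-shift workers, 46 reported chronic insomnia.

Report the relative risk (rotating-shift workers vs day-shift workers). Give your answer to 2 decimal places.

2.28

rotating-shift workers with the outcome: 305 − 46 = 259
rotating-shift workers without the outcome: 1446 − 259 = 1187
day-shift workers without the outcome: 586 − 46 = 540
risk, rotating-shift workers = 259/1446 = 0.1791
risk, day-shift workers = 46/586 = 0.0785
RR = 0.1791 / 0.0785 = 2.28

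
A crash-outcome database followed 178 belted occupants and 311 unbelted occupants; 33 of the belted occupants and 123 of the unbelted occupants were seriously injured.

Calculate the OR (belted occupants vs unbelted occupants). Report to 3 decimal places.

OR = (33 × 188) / (145 × 123) = 6204/17835 ≈ 0.348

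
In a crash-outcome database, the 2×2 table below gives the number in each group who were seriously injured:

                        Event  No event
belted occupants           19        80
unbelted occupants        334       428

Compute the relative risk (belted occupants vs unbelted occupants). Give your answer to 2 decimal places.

risk, belted occupants = 19/99 = 0.1919
risk, unbelted occupants = 334/762 = 0.4383
RR = 0.1919 / 0.4383 = 0.44

0.44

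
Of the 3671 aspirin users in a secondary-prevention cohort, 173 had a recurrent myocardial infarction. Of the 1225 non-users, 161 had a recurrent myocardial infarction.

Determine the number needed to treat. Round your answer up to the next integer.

12

risk, aspirin users = 173/3671 = 0.047126
risk, non-users = 161/1225 = 0.131429
absolute risk difference = 0.084302
1 / 0.084302 = 11.862 → round up → 12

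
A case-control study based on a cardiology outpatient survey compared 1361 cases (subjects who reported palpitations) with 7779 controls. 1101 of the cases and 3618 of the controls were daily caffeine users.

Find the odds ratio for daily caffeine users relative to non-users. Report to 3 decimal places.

OR = (1101 × 4161) / (3618 × 260) = 4581261/940680 ≈ 4.870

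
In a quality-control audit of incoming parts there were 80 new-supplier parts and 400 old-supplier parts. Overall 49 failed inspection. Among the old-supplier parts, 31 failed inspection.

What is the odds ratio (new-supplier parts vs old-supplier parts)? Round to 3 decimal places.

new-supplier parts with the outcome: 49 − 31 = 18
new-supplier parts without the outcome: 80 − 18 = 62
old-supplier parts without the outcome: 400 − 31 = 369
odds, new-supplier parts = 18/62 = 0.2903
odds, old-supplier parts = 31/369 = 0.0840
OR = 0.2903 / 0.0840 = 3.456

OR = 3.456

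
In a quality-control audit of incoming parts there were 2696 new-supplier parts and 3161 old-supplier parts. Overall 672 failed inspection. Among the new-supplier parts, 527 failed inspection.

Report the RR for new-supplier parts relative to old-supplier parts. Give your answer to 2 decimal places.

new-supplier parts without the outcome: 2696 − 527 = 2169
old-supplier parts with the outcome: 672 − 527 = 145
old-supplier parts without the outcome: 3161 − 145 = 3016
risk, new-supplier parts = 527/2696 = 0.19547
risk, old-supplier parts = 145/3161 = 0.04587
RR = 0.19547 / 0.04587 = 4.26

4.26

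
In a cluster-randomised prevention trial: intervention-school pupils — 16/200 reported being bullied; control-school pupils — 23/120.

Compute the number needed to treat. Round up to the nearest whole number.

risk, intervention-school pupils = 16/200 = 0.080000
risk, control-school pupils = 23/120 = 0.191667
absolute risk difference = 0.111667
1 / 0.111667 = 8.955 → round up → 9

NNT: 9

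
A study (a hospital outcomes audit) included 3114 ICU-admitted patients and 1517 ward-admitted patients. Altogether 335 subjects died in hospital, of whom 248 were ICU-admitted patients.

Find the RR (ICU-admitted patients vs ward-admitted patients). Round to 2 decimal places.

ICU-admitted patients without the outcome: 3114 − 248 = 2866
ward-admitted patients with the outcome: 335 − 248 = 87
ward-admitted patients without the outcome: 1517 − 87 = 1430
risk, ICU-admitted patients = 248/3114 = 0.0796
risk, ward-admitted patients = 87/1517 = 0.0574
RR = 0.0796 / 0.0574 = 1.39

RR: 1.39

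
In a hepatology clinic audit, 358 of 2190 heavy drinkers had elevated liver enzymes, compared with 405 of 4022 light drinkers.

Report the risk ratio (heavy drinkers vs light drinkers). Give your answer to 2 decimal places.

RR ≈ 1.62

risk, heavy drinkers = 358/2190 = 0.1635
risk, light drinkers = 405/4022 = 0.1007
RR = 0.1635 / 0.1007 = 1.62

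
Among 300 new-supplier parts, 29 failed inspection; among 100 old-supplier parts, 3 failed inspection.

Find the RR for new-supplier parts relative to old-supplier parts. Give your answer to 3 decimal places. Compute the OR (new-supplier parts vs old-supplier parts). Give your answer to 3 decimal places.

RR = 3.222; OR = 3.460

risk, new-supplier parts = 29/300 = 0.09667
risk, old-supplier parts = 3/100 = 0.03000
RR = 0.09667 / 0.03000 = 3.222
OR = (29 × 97) / (271 × 3) = 2813/813 ≈ 3.460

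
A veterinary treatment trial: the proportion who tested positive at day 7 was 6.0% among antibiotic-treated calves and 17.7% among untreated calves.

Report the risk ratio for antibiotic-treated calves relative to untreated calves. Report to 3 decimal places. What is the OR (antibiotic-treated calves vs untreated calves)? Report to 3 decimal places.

RR = 0.339; OR = 0.297

RR = 0.0600 / 0.1770 = 0.339
odds, antibiotic-treated calves = 0.0600/0.9400 = 0.0638
odds, untreated calves = 0.1770/0.8230 = 0.2151
OR = 0.0638 / 0.2151 = 0.297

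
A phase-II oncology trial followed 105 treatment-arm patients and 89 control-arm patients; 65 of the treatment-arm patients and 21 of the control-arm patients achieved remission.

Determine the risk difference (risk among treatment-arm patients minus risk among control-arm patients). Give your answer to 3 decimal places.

RD ≈ 0.383

risk, treatment-arm patients = 65/105 = 0.6190
risk, control-arm patients = 21/89 = 0.2360
risk difference = 0.6190 − 0.2360 = 0.383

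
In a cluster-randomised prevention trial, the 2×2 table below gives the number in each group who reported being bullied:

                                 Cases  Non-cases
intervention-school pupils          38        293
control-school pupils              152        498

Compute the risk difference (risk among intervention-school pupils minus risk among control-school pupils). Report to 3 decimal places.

RD = -0.119

risk, intervention-school pupils = 38/331 = 0.1148
risk, control-school pupils = 152/650 = 0.2338
risk difference = 0.1148 − 0.2338 = -0.119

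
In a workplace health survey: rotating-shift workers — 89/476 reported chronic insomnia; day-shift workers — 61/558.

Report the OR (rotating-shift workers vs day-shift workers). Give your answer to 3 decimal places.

OR = (89 × 497) / (387 × 61) = 44233/23607 ≈ 1.874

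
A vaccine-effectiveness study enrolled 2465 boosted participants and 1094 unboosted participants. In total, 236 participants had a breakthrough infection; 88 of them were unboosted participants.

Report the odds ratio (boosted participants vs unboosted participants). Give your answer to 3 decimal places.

0.730

boosted participants with the outcome: 236 − 88 = 148
boosted participants without the outcome: 2465 − 148 = 2317
unboosted participants without the outcome: 1094 − 88 = 1006
OR = (148 × 1006) / (2317 × 88) = 148888/203896 ≈ 0.730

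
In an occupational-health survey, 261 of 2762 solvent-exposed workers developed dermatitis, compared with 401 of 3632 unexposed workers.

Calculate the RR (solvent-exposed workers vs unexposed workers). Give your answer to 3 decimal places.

0.856

risk, solvent-exposed workers = 261/2762 = 0.0945
risk, unexposed workers = 401/3632 = 0.1104
RR = 0.0945 / 0.1104 = 0.856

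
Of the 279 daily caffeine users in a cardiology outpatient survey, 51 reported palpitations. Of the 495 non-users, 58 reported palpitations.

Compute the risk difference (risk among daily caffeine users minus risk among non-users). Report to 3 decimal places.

RD = 0.066

risk, daily caffeine users = 51/279 = 0.1828
risk, non-users = 58/495 = 0.1172
risk difference = 0.1828 − 0.1172 = 0.066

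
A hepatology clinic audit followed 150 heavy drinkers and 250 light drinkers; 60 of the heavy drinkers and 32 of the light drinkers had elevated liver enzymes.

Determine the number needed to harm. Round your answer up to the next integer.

4

risk, heavy drinkers = 60/150 = 0.400000
risk, light drinkers = 32/250 = 0.128000
absolute risk difference = 0.272000
1 / 0.272000 = 3.676 → round up → 4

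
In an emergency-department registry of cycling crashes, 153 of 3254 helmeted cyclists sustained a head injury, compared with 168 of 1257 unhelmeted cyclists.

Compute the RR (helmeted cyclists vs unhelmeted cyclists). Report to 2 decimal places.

RR: 0.35

risk, helmeted cyclists = 153/3254 = 0.04702
risk, unhelmeted cyclists = 168/1257 = 0.13365
RR = 0.04702 / 0.13365 = 0.35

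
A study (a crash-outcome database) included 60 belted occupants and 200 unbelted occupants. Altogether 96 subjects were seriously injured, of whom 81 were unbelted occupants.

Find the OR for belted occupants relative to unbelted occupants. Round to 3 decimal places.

belted occupants with the outcome: 96 − 81 = 15
belted occupants without the outcome: 60 − 15 = 45
unbelted occupants without the outcome: 200 − 81 = 119
OR = (15 × 119) / (45 × 81) = 1785/3645 ≈ 0.490

OR ≈ 0.490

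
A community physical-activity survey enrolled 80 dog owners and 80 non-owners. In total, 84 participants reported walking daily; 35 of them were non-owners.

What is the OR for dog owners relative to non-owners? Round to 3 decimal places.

dog owners with the outcome: 84 − 35 = 49
dog owners without the outcome: 80 − 49 = 31
non-owners without the outcome: 80 − 35 = 45
odds, dog owners = 49/31 = 1.5806
odds, non-owners = 35/45 = 0.7778
OR = 1.5806 / 0.7778 = 2.032

2.032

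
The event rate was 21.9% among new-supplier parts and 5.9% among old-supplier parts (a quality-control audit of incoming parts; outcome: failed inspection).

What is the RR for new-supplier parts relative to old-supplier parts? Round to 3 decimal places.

RR = 0.2190 / 0.0590 = 3.712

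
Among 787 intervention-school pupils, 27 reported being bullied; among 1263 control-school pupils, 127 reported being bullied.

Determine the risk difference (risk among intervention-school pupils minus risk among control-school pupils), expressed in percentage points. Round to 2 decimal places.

-6.62

risk, intervention-school pupils = 27/787 = 0.03431
risk, control-school pupils = 127/1263 = 0.10055
risk difference = 0.03431 − 0.10055 = -0.06625 → -6.62 percentage points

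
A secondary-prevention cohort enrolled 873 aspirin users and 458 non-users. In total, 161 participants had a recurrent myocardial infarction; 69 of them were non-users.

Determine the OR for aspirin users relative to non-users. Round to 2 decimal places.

0.66

aspirin users with the outcome: 161 − 69 = 92
aspirin users without the outcome: 873 − 92 = 781
non-users without the outcome: 458 − 69 = 389
OR = (92 × 389) / (781 × 69) = 35788/53889 ≈ 0.66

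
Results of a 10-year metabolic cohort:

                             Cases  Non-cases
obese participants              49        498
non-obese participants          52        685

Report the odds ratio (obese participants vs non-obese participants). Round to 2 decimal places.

1.30

odds, obese participants = 49/498 = 0.0984
odds, non-obese participants = 52/685 = 0.0759
OR = 0.0984 / 0.0759 = 1.30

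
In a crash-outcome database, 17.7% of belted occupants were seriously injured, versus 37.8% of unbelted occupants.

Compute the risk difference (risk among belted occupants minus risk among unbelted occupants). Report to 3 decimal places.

risk difference = 0.1770 − 0.3780 = -0.201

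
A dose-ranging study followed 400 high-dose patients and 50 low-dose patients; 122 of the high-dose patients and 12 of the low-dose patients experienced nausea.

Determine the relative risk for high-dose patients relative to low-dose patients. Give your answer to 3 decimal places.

1.271

risk, high-dose patients = 122/400 = 0.3050
risk, low-dose patients = 12/50 = 0.2400
RR = 0.3050 / 0.2400 = 1.271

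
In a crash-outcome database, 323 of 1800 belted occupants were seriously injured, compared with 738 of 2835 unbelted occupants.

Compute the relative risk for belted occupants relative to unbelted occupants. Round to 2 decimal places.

RR ≈ 0.69

risk, belted occupants = 323/1800 = 0.1794
risk, unbelted occupants = 738/2835 = 0.2603
RR = 0.1794 / 0.2603 = 0.69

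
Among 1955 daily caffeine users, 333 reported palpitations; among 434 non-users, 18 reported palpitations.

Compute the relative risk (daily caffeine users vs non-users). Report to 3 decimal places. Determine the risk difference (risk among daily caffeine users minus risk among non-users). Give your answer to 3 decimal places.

RR = 4.107; RD = 0.129

risk, daily caffeine users = 333/1955 = 0.17033
risk, non-users = 18/434 = 0.04147
RR = 0.17033 / 0.04147 = 4.107
risk difference = 0.17033 − 0.04147 = 0.129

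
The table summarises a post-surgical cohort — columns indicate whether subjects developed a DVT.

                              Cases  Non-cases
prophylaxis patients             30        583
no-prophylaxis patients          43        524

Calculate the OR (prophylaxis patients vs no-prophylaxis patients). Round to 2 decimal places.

OR = (30 × 524) / (583 × 43) = 15720/25069 ≈ 0.63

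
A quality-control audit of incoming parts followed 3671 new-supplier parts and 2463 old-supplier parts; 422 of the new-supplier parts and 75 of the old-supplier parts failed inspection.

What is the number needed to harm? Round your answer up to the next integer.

12

risk, new-supplier parts = 422/3671 = 0.114955
risk, old-supplier parts = 75/2463 = 0.030451
absolute risk difference = 0.084504
1 / 0.084504 = 11.834 → round up → 12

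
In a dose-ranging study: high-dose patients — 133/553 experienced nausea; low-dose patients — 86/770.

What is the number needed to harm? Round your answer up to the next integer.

8

risk, high-dose patients = 133/553 = 0.240506
risk, low-dose patients = 86/770 = 0.111688
absolute risk difference = 0.128818
1 / 0.128818 = 7.763 → round up → 8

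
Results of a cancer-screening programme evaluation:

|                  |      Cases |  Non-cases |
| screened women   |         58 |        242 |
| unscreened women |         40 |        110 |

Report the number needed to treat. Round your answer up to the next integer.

14

risk, screened women = 58/300 = 0.193333
risk, unscreened women = 40/150 = 0.266667
absolute risk difference = 0.073333
1 / 0.073333 = 13.636 → round up → 14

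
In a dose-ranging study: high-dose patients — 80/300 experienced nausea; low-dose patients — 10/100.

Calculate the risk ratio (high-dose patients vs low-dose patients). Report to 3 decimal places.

RR ≈ 2.667

risk, high-dose patients = 80/300 = 0.2667
risk, low-dose patients = 10/100 = 0.1000
RR = 0.2667 / 0.1000 = 2.667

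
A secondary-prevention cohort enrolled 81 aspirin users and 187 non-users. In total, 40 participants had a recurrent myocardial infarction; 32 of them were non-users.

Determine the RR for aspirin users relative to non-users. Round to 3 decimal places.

aspirin users with the outcome: 40 − 32 = 8
aspirin users without the outcome: 81 − 8 = 73
non-users without the outcome: 187 − 32 = 155
risk, aspirin users = 8/81 = 0.0988
risk, non-users = 32/187 = 0.1711
RR = 0.0988 / 0.1711 = 0.577

RR: 0.577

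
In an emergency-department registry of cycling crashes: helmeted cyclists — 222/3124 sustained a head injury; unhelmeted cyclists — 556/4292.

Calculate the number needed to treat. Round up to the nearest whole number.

risk, helmeted cyclists = 222/3124 = 0.071063
risk, unhelmeted cyclists = 556/4292 = 0.129543
absolute risk difference = 0.058481
1 / 0.058481 = 17.100 → round up → 18

NNT ≈ 18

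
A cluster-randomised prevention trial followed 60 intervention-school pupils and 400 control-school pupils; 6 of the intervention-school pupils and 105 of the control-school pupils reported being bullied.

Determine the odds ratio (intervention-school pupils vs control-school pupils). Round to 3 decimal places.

OR = (6 × 295) / (54 × 105) = 1770/5670 ≈ 0.312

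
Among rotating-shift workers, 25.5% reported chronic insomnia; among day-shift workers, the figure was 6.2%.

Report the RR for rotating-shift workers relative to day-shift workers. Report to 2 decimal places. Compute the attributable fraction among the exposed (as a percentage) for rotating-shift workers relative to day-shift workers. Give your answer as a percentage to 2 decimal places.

RR = 4.11; AR% = 75.69%

RR = 0.2550 / 0.0620 = 4.11
AR% = (0.2550 − 0.0620) / 0.2550 = 0.7569 → 75.69%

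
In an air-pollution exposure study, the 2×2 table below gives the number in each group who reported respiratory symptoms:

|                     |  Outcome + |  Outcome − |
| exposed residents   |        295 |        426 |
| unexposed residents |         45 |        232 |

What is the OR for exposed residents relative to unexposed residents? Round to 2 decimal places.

OR = (295 × 232) / (426 × 45) = 68440/19170 ≈ 3.57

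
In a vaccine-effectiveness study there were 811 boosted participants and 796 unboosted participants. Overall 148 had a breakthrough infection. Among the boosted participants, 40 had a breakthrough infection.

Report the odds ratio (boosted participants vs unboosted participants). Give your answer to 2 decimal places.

boosted participants without the outcome: 811 − 40 = 771
unboosted participants with the outcome: 148 − 40 = 108
unboosted participants without the outcome: 796 − 108 = 688
OR = (40 × 688) / (771 × 108) = 27520/83268 ≈ 0.33

OR = 0.33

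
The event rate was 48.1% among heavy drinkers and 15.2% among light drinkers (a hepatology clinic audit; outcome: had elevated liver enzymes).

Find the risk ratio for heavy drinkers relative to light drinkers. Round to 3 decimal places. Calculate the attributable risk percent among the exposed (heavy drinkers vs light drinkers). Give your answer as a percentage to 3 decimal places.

RR = 0.4810 / 0.1520 = 3.164
AR% = (0.4810 − 0.1520) / 0.4810 = 0.6840 → 68.399%

RR = 3.164; AR% = 68.399%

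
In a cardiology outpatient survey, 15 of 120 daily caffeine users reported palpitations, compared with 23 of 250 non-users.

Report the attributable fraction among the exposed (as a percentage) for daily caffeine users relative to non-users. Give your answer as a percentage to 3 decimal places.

risk, daily caffeine users = 15/120 = 0.1250
risk, non-users = 23/250 = 0.0920
AR% = (0.1250 − 0.0920) / 0.1250 = 0.2640 → 26.400%

AR% ≈ 26.400%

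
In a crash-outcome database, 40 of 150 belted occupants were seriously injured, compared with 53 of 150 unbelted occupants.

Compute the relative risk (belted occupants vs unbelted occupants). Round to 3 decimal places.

risk, belted occupants = 40/150 = 0.2667
risk, unbelted occupants = 53/150 = 0.3533
RR = 0.2667 / 0.3533 = 0.755

RR = 0.755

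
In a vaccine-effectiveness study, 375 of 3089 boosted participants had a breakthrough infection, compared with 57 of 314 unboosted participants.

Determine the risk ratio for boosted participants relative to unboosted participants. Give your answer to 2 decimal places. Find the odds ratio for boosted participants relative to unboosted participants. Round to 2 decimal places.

RR = 0.67; OR = 0.62

risk, boosted participants = 375/3089 = 0.1214
risk, unboosted participants = 57/314 = 0.1815
RR = 0.1214 / 0.1815 = 0.67
OR = (375 × 257) / (2714 × 57) = 96375/154698 ≈ 0.62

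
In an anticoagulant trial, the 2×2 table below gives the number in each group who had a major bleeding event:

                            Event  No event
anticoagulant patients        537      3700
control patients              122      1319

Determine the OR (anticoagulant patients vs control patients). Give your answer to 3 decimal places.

odds, anticoagulant patients = 537/3700 = 0.1451
odds, control patients = 122/1319 = 0.0925
OR = 0.1451 / 0.0925 = 1.569

OR = 1.569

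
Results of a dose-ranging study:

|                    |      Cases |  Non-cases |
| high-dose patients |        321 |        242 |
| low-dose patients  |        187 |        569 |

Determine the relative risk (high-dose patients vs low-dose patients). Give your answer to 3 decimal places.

RR = 2.305

risk, high-dose patients = 321/563 = 0.5702
risk, low-dose patients = 187/756 = 0.2474
RR = 0.5702 / 0.2474 = 2.305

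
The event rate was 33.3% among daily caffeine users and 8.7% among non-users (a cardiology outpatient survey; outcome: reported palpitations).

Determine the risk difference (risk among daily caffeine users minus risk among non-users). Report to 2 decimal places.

risk difference = 0.3330 − 0.0870 = 0.25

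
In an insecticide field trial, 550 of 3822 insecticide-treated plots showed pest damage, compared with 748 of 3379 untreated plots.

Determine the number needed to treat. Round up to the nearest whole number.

13

risk, insecticide-treated plots = 550/3822 = 0.143904
risk, untreated plots = 748/3379 = 0.221367
absolute risk difference = 0.077464
1 / 0.077464 = 12.909 → round up → 13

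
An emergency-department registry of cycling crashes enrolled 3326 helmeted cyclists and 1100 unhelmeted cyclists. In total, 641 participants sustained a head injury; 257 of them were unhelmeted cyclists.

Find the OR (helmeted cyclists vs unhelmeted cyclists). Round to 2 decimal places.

helmeted cyclists with the outcome: 641 − 257 = 384
helmeted cyclists without the outcome: 3326 − 384 = 2942
unhelmeted cyclists without the outcome: 1100 − 257 = 843
OR = (384 × 843) / (2942 × 257) = 323712/756094 ≈ 0.43

0.43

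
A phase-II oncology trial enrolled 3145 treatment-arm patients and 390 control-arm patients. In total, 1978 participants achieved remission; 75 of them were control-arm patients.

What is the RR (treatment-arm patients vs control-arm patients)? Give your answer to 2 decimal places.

treatment-arm patients with the outcome: 1978 − 75 = 1903
treatment-arm patients without the outcome: 3145 − 1903 = 1242
control-arm patients without the outcome: 390 − 75 = 315
risk, treatment-arm patients = 1903/3145 = 0.6051
risk, control-arm patients = 75/390 = 0.1923
RR = 0.6051 / 0.1923 = 3.15

RR = 3.15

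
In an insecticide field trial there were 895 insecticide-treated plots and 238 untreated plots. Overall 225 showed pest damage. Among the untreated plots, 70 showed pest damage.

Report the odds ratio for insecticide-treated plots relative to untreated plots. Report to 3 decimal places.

insecticide-treated plots with the outcome: 225 − 70 = 155
insecticide-treated plots without the outcome: 895 − 155 = 740
untreated plots without the outcome: 238 − 70 = 168
odds, insecticide-treated plots = 155/740 = 0.2095
odds, untreated plots = 70/168 = 0.4167
OR = 0.2095 / 0.4167 = 0.503

OR ≈ 0.503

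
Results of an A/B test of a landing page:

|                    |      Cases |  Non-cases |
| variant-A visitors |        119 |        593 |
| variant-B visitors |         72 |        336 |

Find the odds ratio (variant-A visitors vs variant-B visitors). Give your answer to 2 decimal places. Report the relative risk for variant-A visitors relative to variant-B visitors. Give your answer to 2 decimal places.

OR = (119 × 336) / (593 × 72) = 39984/42696 ≈ 0.94
risk, variant-A visitors = 119/712 = 0.1671
risk, variant-B visitors = 72/408 = 0.1765
RR = 0.1671 / 0.1765 = 0.95

OR = 0.94; RR = 0.95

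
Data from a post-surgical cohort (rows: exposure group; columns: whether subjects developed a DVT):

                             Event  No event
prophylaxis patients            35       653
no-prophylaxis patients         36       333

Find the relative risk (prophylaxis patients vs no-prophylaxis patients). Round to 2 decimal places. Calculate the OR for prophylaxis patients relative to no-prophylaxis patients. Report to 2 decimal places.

RR = 0.52; OR = 0.50

risk, prophylaxis patients = 35/688 = 0.0509
risk, no-prophylaxis patients = 36/369 = 0.0976
RR = 0.0509 / 0.0976 = 0.52
OR = (35 × 333) / (653 × 36) = 11655/23508 ≈ 0.50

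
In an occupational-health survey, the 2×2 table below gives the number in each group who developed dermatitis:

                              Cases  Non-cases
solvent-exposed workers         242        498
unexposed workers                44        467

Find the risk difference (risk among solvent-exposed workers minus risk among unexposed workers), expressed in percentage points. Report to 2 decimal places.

24.09

risk, solvent-exposed workers = 242/740 = 0.3270
risk, unexposed workers = 44/511 = 0.0861
risk difference = 0.3270 − 0.0861 = 0.2409 → 24.09 percentage points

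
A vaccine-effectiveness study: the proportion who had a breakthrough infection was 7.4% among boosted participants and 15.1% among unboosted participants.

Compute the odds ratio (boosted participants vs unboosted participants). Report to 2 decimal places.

0.45

odds, boosted participants = 0.0740/0.9260 = 0.0799
odds, unboosted participants = 0.1510/0.8490 = 0.1779
OR = 0.0799 / 0.1779 = 0.45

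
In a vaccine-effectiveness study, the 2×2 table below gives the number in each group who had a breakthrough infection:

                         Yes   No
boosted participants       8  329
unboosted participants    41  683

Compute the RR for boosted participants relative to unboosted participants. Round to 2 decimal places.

risk, boosted participants = 8/337 = 0.02374
risk, unboosted participants = 41/724 = 0.05663
RR = 0.02374 / 0.05663 = 0.42

RR = 0.42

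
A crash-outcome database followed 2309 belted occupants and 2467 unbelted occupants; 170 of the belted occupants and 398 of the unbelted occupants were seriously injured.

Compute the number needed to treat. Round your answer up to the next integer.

NNT: 12

risk, belted occupants = 170/2309 = 0.073625
risk, unbelted occupants = 398/2467 = 0.161330
absolute risk difference = 0.087705
1 / 0.087705 = 11.402 → round up → 12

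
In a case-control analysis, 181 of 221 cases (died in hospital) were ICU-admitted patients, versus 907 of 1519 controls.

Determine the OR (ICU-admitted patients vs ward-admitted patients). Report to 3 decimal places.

OR = (181 × 612) / (907 × 40) = 110772/36280 ≈ 3.053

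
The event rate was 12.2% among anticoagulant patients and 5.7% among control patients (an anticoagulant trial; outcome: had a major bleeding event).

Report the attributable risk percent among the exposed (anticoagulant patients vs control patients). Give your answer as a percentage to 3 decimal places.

AR% = (0.1220 − 0.0570) / 0.1220 = 0.5328 → 53.279%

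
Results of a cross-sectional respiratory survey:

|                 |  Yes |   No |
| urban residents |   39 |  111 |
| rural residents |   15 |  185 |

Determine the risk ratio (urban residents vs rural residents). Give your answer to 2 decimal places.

RR: 3.47

risk, urban residents = 39/150 = 0.2600
risk, rural residents = 15/200 = 0.0750
RR = 0.2600 / 0.0750 = 3.47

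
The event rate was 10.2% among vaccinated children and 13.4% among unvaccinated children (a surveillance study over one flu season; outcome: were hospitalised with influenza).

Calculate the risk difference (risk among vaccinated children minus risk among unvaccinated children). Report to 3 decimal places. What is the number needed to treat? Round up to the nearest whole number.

RD = -0.032; NNT = 32

risk difference = 0.1020 − 0.1340 = -0.032
absolute risk difference = 0.032000
1 / 0.032000 = 31.250 → round up → 32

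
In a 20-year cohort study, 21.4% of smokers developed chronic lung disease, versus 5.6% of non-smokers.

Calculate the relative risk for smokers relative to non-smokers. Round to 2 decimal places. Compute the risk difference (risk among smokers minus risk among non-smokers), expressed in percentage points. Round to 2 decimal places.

RR = 0.2140 / 0.0560 = 3.82
risk difference = 0.2140 − 0.0560 = 0.1580 → 15.80 percentage points

RR = 3.82; RD = 15.80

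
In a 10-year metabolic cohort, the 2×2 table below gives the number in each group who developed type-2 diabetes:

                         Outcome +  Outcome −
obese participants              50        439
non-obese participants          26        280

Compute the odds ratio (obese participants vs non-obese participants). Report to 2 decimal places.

OR = (50 × 280) / (439 × 26) = 14000/11414 ≈ 1.23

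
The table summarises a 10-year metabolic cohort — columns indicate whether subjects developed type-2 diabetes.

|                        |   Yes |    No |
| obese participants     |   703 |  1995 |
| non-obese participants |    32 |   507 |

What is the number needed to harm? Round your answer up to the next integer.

risk, obese participants = 703/2698 = 0.260563
risk, non-obese participants = 32/539 = 0.059369
absolute risk difference = 0.201194
1 / 0.201194 = 4.970 → round up → 5

NNH = 5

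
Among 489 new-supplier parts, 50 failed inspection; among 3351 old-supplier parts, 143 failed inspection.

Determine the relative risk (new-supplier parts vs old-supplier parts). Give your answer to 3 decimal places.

2.396

risk, new-supplier parts = 50/489 = 0.10225
risk, old-supplier parts = 143/3351 = 0.04267
RR = 0.10225 / 0.04267 = 2.396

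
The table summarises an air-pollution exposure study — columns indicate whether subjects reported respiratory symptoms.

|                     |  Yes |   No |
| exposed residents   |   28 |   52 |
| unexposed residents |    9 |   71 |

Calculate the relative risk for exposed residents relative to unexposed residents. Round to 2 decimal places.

RR = 3.11

risk, exposed residents = 28/80 = 0.3500
risk, unexposed residents = 9/80 = 0.1125
RR = 0.3500 / 0.1125 = 3.11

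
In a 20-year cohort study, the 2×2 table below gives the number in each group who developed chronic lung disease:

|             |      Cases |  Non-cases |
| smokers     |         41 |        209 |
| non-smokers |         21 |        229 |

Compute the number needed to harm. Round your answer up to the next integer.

risk, smokers = 41/250 = 0.164000
risk, non-smokers = 21/250 = 0.084000
absolute risk difference = 0.080000
1 / 0.080000 = 12.500 → round up → 13

13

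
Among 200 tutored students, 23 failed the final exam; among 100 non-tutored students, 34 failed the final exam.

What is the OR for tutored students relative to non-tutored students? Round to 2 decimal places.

OR = (23 × 66) / (177 × 34) = 1518/6018 ≈ 0.25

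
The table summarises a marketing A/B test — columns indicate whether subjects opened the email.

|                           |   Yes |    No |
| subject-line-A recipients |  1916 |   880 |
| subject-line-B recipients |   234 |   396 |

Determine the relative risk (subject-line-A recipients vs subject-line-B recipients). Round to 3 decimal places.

risk, subject-line-A recipients = 1916/2796 = 0.6853
risk, subject-line-B recipients = 234/630 = 0.3714
RR = 0.6853 / 0.3714 = 1.845

RR ≈ 1.845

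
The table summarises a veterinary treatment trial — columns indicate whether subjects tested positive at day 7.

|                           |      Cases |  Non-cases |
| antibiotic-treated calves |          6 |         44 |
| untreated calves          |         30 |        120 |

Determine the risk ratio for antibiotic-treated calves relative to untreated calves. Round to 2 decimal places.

RR ≈ 0.60

risk, antibiotic-treated calves = 6/50 = 0.1200
risk, untreated calves = 30/150 = 0.2000
RR = 0.1200 / 0.2000 = 0.60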